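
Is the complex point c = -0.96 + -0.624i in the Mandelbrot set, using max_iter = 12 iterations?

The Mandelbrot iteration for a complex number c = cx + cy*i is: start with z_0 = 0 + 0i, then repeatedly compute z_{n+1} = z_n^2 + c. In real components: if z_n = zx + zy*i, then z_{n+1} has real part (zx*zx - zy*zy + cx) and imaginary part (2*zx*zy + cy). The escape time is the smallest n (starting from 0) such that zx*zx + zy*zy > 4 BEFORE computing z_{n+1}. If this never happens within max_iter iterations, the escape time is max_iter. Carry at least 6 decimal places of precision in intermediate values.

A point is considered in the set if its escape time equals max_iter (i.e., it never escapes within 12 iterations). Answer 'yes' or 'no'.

z_0 = 0 + 0i, c = -0.9600 + -0.6240i
Iter 1: z = -0.9600 + -0.6240i, |z|^2 = 1.3110
Iter 2: z = -0.4278 + 0.5741i, |z|^2 = 0.5126
Iter 3: z = -1.1066 + -1.1152i, |z|^2 = 2.4681
Iter 4: z = -0.9791 + 1.8440i, |z|^2 = 4.3589
Escaped at iteration 4

Answer: no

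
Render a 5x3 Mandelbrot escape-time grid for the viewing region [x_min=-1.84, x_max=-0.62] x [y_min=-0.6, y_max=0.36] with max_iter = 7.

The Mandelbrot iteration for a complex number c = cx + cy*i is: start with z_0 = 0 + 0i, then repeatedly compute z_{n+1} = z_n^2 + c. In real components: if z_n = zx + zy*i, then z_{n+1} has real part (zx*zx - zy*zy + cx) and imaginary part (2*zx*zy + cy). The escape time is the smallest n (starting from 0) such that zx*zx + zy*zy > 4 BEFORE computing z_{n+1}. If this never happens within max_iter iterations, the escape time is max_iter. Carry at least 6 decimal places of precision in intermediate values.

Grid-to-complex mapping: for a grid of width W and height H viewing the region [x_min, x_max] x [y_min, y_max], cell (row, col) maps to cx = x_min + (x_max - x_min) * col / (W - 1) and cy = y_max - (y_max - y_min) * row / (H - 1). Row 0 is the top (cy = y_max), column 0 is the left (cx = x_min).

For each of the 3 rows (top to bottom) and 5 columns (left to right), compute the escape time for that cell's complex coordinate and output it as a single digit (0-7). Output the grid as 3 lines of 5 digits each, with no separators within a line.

Answer: 34777
46777
33357

Derivation:
(row=0, col=0): c = -1.8400 + 0.3600i → escape time 3
(row=0, col=1): c = -1.5350 + 0.3600i → escape time 4
(row=0, col=2): c = -1.2300 + 0.3600i → escape time 7
(row=0, col=3): c = -0.9250 + 0.3600i → escape time 7
(row=0, col=4): c = -0.6200 + 0.3600i → escape time 7
(row=1, col=0): c = -1.8400 + -0.1200i → escape time 4
(row=1, col=1): c = -1.5350 + -0.1200i → escape time 6
(row=1, col=2): c = -1.2300 + -0.1200i → escape time 7
(row=1, col=3): c = -0.9250 + -0.1200i → escape time 7
(row=1, col=4): c = -0.6200 + -0.1200i → escape time 7
(row=2, col=0): c = -1.8400 + -0.6000i → escape time 3
(row=2, col=1): c = -1.5350 + -0.6000i → escape time 3
(row=2, col=2): c = -1.2300 + -0.6000i → escape time 3
(row=2, col=3): c = -0.9250 + -0.6000i → escape time 5
(row=2, col=4): c = -0.6200 + -0.6000i → escape time 7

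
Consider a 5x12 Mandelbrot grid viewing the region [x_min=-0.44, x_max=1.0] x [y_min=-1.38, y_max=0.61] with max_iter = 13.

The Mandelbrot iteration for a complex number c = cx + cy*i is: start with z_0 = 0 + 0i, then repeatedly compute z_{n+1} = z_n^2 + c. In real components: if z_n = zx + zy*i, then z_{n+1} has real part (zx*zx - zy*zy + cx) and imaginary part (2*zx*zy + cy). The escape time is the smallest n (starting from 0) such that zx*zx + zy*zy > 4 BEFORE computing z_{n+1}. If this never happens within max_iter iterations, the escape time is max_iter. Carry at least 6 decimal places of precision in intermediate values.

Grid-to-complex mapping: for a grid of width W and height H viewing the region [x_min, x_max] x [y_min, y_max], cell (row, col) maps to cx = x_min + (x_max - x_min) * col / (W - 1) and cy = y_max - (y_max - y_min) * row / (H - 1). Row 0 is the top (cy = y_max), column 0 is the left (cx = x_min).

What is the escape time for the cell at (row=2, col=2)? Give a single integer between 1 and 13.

Answer: 13

Derivation:
z_0 = 0 + 0i, c = 0.2800 + 0.2482i
Iter 1: z = 0.2800 + 0.2482i, |z|^2 = 0.1400
Iter 2: z = 0.2968 + 0.3872i, |z|^2 = 0.2380
Iter 3: z = 0.2182 + 0.4780i, |z|^2 = 0.2761
Iter 4: z = 0.0991 + 0.4568i, |z|^2 = 0.2185
Iter 5: z = 0.0812 + 0.3387i, |z|^2 = 0.1213
Iter 6: z = 0.1718 + 0.3032i, |z|^2 = 0.1214
Iter 7: z = 0.2176 + 0.3524i, |z|^2 = 0.1715
Iter 8: z = 0.2032 + 0.4016i, |z|^2 = 0.2025
Iter 9: z = 0.1600 + 0.4114i, |z|^2 = 0.1948
Iter 10: z = 0.1364 + 0.3799i, |z|^2 = 0.1629
Iter 11: z = 0.1543 + 0.3518i, |z|^2 = 0.1476
Iter 12: z = 0.1800 + 0.3568i, |z|^2 = 0.1597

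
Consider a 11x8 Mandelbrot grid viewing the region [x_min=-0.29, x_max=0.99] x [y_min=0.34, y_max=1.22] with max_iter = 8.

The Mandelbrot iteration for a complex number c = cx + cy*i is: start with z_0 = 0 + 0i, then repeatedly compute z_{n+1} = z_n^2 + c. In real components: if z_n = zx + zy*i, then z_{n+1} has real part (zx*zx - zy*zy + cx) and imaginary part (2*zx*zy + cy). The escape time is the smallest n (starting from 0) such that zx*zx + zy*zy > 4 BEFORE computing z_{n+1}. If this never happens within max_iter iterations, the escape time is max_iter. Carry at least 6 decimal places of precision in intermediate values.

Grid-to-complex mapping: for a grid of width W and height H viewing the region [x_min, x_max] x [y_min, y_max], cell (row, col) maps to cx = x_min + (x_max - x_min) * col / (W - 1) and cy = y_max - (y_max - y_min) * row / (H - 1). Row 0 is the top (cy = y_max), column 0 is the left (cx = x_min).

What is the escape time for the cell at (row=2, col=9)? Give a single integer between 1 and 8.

Answer: 2

Derivation:
z_0 = 0 + 0i, c = 0.8620 + 0.9686i
Iter 1: z = 0.8620 + 0.9686i, |z|^2 = 1.6812
Iter 2: z = 0.6669 + 2.6384i, |z|^2 = 7.4059
Escaped at iteration 2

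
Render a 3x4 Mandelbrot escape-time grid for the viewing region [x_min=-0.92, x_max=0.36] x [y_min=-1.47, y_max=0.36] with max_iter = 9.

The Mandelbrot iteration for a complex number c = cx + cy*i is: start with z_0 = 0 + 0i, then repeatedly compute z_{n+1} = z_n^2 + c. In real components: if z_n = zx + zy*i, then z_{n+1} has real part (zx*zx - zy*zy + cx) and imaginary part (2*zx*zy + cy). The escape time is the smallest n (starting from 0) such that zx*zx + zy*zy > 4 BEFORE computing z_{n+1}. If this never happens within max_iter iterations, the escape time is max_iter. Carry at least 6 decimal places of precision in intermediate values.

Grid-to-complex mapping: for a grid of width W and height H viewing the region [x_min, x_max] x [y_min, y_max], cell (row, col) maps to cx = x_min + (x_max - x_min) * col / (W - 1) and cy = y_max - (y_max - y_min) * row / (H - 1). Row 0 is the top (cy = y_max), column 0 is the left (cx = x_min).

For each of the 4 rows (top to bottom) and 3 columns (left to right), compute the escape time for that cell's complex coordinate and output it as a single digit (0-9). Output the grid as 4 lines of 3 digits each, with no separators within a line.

Answer: 799
999
394
222

Derivation:
(row=0, col=0): c = -0.9200 + 0.3600i → escape time 7
(row=0, col=1): c = -0.2800 + 0.3600i → escape time 9
(row=0, col=2): c = 0.3600 + 0.3600i → escape time 9
(row=1, col=0): c = -0.9200 + -0.2500i → escape time 9
(row=1, col=1): c = -0.2800 + -0.2500i → escape time 9
(row=1, col=2): c = 0.3600 + -0.2500i → escape time 9
(row=2, col=0): c = -0.9200 + -0.8600i → escape time 3
(row=2, col=1): c = -0.2800 + -0.8600i → escape time 9
(row=2, col=2): c = 0.3600 + -0.8600i → escape time 4
(row=3, col=0): c = -0.9200 + -1.4700i → escape time 2
(row=3, col=1): c = -0.2800 + -1.4700i → escape time 2
(row=3, col=2): c = 0.3600 + -1.4700i → escape time 2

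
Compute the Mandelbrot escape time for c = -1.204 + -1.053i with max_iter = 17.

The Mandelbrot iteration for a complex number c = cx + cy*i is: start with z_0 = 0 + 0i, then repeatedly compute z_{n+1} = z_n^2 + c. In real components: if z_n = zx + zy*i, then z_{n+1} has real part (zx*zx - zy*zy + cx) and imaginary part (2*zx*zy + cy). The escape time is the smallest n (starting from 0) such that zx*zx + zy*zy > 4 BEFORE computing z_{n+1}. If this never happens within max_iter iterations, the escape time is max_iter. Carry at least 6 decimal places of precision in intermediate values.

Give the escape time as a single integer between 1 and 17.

z_0 = 0 + 0i, c = -1.2040 + -1.0530i
Iter 1: z = -1.2040 + -1.0530i, |z|^2 = 2.5584
Iter 2: z = -0.8632 + 1.4826i, |z|^2 = 2.9433
Iter 3: z = -2.6571 + -3.6126i, |z|^2 = 20.1108
Escaped at iteration 3

Answer: 3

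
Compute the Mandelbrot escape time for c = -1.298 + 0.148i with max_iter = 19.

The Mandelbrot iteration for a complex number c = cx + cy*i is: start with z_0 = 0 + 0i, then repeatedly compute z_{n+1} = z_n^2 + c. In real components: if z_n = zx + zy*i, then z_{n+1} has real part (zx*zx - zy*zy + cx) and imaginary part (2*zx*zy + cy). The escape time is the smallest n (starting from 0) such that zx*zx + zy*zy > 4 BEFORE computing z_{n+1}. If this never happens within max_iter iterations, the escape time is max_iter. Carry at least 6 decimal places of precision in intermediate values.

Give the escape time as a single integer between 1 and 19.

z_0 = 0 + 0i, c = -1.2980 + 0.1480i
Iter 1: z = -1.2980 + 0.1480i, |z|^2 = 1.7067
Iter 2: z = 0.3649 + -0.2362i, |z|^2 = 0.1889
Iter 3: z = -1.2206 + -0.0244i, |z|^2 = 1.4906
Iter 4: z = 0.1914 + 0.2075i, |z|^2 = 0.0797
Iter 5: z = -1.3044 + 0.2274i, |z|^2 = 1.7533
Iter 6: z = 0.3519 + -0.4453i, |z|^2 = 0.3221
Iter 7: z = -1.3725 + -0.1654i, |z|^2 = 1.9112
Iter 8: z = 0.5585 + 0.6020i, |z|^2 = 0.6743
Iter 9: z = -1.3485 + 0.8204i, |z|^2 = 2.4916
Iter 10: z = -0.1526 + -2.0647i, |z|^2 = 4.2862
Escaped at iteration 10

Answer: 10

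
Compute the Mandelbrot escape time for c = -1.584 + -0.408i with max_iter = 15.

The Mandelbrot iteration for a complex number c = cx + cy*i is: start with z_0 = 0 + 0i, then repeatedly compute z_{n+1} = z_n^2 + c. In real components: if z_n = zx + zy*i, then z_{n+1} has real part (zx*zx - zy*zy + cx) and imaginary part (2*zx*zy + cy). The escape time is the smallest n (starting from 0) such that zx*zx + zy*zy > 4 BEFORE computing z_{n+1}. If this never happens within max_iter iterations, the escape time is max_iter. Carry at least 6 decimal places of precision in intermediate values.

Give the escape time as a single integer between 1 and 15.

z_0 = 0 + 0i, c = -1.5840 + -0.4080i
Iter 1: z = -1.5840 + -0.4080i, |z|^2 = 2.6755
Iter 2: z = 0.7586 + 0.8845i, |z|^2 = 1.3579
Iter 3: z = -1.7910 + 0.9340i, |z|^2 = 4.0799
Escaped at iteration 3

Answer: 3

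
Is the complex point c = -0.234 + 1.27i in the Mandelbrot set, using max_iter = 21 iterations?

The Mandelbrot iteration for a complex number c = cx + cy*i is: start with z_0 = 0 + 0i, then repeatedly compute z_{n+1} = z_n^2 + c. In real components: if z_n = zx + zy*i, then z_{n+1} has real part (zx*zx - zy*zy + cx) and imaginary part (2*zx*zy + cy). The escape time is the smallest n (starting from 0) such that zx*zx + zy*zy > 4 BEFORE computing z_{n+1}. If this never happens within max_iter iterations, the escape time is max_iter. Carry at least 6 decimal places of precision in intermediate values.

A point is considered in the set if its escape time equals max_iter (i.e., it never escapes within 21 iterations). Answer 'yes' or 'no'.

z_0 = 0 + 0i, c = -0.2340 + 1.2700i
Iter 1: z = -0.2340 + 1.2700i, |z|^2 = 1.6677
Iter 2: z = -1.7921 + 0.6756i, |z|^2 = 3.6683
Iter 3: z = 2.5213 + -1.1517i, |z|^2 = 7.6833
Escaped at iteration 3

Answer: no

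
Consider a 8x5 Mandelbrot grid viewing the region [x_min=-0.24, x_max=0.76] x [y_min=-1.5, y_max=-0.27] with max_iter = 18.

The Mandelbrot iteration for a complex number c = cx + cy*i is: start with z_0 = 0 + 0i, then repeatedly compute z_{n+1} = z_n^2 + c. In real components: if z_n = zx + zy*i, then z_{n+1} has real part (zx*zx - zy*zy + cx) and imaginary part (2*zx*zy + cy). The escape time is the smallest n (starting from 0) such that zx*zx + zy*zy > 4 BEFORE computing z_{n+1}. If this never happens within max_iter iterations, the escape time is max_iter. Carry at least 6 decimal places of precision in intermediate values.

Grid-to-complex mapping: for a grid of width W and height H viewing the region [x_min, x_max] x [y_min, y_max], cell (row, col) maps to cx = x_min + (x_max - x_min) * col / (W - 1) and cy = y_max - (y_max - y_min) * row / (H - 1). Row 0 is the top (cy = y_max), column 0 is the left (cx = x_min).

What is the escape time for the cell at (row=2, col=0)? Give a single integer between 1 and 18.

Answer: 16

Derivation:
z_0 = 0 + 0i, c = -0.2400 + -0.8850i
Iter 1: z = -0.2400 + -0.8850i, |z|^2 = 0.8408
Iter 2: z = -0.9656 + -0.4602i, |z|^2 = 1.1442
Iter 3: z = 0.4806 + 0.0038i, |z|^2 = 0.2310
Iter 4: z = -0.0090 + -0.8814i, |z|^2 = 0.7769
Iter 5: z = -1.0168 + -0.8691i, |z|^2 = 1.7892
Iter 6: z = 0.0384 + 0.8824i, |z|^2 = 0.7802
Iter 7: z = -1.0172 + -0.8173i, |z|^2 = 1.7026
Iter 8: z = 0.1268 + 0.7777i, |z|^2 = 0.6208
Iter 9: z = -0.8287 + -0.6878i, |z|^2 = 1.1598
Iter 10: z = -0.0264 + 0.2550i, |z|^2 = 0.0657
Iter 11: z = -0.3043 + -0.8984i, |z|^2 = 0.8998
Iter 12: z = -0.9546 + -0.3382i, |z|^2 = 1.0256
Iter 13: z = 0.5569 + -0.2394i, |z|^2 = 0.3674
Iter 14: z = 0.0128 + -1.1516i, |z|^2 = 1.3264
Iter 15: z = -1.5661 + -0.9145i, |z|^2 = 3.2890
Iter 16: z = 1.3764 + 1.9794i, |z|^2 = 5.8126
Escaped at iteration 16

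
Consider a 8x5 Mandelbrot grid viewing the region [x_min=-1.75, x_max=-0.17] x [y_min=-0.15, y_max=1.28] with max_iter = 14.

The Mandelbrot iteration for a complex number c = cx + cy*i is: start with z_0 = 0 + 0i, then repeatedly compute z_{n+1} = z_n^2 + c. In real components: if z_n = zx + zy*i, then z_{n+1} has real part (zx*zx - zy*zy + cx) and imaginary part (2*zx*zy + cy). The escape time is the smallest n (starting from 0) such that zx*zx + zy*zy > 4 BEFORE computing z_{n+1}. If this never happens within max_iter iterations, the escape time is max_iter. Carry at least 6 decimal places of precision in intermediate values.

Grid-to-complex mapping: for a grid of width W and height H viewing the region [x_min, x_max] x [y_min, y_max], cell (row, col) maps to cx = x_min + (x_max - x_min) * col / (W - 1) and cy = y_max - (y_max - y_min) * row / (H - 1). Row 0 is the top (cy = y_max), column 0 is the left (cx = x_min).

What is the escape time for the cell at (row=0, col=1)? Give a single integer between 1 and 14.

z_0 = 0 + 0i, c = -1.5243 + 1.2800i
Iter 1: z = -1.5243 + 1.2800i, |z|^2 = 3.9618
Iter 2: z = -0.8392 + -2.6222i, |z|^2 = 7.5801
Escaped at iteration 2

Answer: 2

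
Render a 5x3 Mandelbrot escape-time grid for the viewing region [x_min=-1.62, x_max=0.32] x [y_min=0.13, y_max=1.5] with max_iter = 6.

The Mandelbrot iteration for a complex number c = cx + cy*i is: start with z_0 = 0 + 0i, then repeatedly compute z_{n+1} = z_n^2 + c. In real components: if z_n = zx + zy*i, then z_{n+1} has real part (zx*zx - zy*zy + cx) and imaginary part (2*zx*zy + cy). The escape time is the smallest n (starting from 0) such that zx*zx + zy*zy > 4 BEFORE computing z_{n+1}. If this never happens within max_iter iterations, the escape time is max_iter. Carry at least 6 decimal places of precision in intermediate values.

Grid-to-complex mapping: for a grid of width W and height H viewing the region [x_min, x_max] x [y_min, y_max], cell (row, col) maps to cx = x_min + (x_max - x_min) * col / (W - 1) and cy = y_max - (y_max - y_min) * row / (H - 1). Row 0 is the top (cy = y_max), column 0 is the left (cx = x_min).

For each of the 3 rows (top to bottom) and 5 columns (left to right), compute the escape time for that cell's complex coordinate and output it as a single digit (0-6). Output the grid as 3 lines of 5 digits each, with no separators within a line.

(row=0, col=0): c = -1.6200 + 1.5000i → escape time 1
(row=0, col=1): c = -1.1350 + 1.5000i → escape time 2
(row=0, col=2): c = -0.6500 + 1.5000i → escape time 2
(row=0, col=3): c = -0.1650 + 1.5000i → escape time 2
(row=0, col=4): c = 0.3200 + 1.5000i → escape time 2
(row=1, col=0): c = -1.6200 + 0.8150i → escape time 3
(row=1, col=1): c = -1.1350 + 0.8150i → escape time 3
(row=1, col=2): c = -0.6500 + 0.8150i → escape time 4
(row=1, col=3): c = -0.1650 + 0.8150i → escape time 6
(row=1, col=4): c = 0.3200 + 0.8150i → escape time 4
(row=2, col=0): c = -1.6200 + 0.1300i → escape time 6
(row=2, col=1): c = -1.1350 + 0.1300i → escape time 6
(row=2, col=2): c = -0.6500 + 0.1300i → escape time 6
(row=2, col=3): c = -0.1650 + 0.1300i → escape time 6
(row=2, col=4): c = 0.3200 + 0.1300i → escape time 6

Answer: 12222
33464
66666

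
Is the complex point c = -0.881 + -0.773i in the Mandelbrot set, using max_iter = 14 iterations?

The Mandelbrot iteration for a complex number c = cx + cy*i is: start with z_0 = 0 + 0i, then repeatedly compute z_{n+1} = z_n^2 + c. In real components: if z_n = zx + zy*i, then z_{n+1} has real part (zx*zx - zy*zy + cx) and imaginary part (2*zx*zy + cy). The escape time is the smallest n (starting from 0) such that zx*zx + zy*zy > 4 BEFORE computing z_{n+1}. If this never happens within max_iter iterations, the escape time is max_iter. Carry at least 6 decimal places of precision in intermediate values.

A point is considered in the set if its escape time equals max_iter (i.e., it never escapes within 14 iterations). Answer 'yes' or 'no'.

z_0 = 0 + 0i, c = -0.8810 + -0.7730i
Iter 1: z = -0.8810 + -0.7730i, |z|^2 = 1.3737
Iter 2: z = -0.7024 + 0.5890i, |z|^2 = 0.8403
Iter 3: z = -0.7346 + -1.6004i, |z|^2 = 3.1010
Iter 4: z = -2.9027 + 1.5784i, |z|^2 = 10.9170
Escaped at iteration 4

Answer: no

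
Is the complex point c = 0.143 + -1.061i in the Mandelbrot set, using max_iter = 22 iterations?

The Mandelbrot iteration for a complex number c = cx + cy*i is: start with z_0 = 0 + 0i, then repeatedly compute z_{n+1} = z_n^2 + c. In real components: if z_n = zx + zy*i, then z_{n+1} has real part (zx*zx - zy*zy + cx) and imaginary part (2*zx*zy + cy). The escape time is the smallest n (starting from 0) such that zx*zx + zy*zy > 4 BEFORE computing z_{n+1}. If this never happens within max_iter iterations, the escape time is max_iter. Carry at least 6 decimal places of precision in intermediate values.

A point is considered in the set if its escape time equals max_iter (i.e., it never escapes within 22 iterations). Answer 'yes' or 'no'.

z_0 = 0 + 0i, c = 0.1430 + -1.0610i
Iter 1: z = 0.1430 + -1.0610i, |z|^2 = 1.1462
Iter 2: z = -0.9623 + -1.3644i, |z|^2 = 2.7877
Iter 3: z = -0.7927 + 1.5649i, |z|^2 = 3.0775
Iter 4: z = -1.6776 + -3.5422i, |z|^2 = 15.3614
Escaped at iteration 4

Answer: no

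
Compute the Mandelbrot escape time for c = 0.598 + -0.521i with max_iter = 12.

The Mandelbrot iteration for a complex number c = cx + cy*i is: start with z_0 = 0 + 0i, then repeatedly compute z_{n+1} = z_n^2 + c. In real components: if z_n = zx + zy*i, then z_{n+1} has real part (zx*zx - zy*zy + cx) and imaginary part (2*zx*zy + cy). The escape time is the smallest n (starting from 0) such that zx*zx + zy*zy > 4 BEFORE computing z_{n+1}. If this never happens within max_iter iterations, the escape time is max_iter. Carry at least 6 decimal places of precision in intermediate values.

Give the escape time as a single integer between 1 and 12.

z_0 = 0 + 0i, c = 0.5980 + -0.5210i
Iter 1: z = 0.5980 + -0.5210i, |z|^2 = 0.6290
Iter 2: z = 0.6842 + -1.1441i, |z|^2 = 1.7771
Iter 3: z = -0.2429 + -2.0865i, |z|^2 = 4.4126
Escaped at iteration 3

Answer: 3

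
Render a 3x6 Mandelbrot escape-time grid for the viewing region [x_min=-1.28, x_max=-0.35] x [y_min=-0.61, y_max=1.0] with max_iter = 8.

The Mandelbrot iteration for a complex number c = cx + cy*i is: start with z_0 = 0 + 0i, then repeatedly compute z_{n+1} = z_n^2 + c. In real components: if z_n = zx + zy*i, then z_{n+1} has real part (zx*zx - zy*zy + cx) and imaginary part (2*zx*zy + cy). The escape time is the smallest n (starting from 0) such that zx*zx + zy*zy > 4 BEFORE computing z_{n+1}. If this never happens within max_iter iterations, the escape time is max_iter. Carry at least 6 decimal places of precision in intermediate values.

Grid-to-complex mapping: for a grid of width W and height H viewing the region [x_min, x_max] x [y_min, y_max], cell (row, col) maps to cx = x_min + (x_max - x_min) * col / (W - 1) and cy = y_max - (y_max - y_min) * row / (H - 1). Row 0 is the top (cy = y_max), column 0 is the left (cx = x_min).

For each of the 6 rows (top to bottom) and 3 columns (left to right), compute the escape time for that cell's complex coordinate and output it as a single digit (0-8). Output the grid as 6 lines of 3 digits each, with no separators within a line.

(row=0, col=0): c = -1.2800 + 1.0000i → escape time 3
(row=0, col=1): c = -0.8150 + 1.0000i → escape time 3
(row=0, col=2): c = -0.3500 + 1.0000i → escape time 5
(row=1, col=0): c = -1.2800 + 0.6780i → escape time 3
(row=1, col=1): c = -0.8150 + 0.6780i → escape time 4
(row=1, col=2): c = -0.3500 + 0.6780i → escape time 8
(row=2, col=0): c = -1.2800 + 0.3560i → escape time 8
(row=2, col=1): c = -0.8150 + 0.3560i → escape time 8
(row=2, col=2): c = -0.3500 + 0.3560i → escape time 8
(row=3, col=0): c = -1.2800 + 0.0340i → escape time 8
(row=3, col=1): c = -0.8150 + 0.0340i → escape time 8
(row=3, col=2): c = -0.3500 + 0.0340i → escape time 8
(row=4, col=0): c = -1.2800 + -0.2880i → escape time 8
(row=4, col=1): c = -0.8150 + -0.2880i → escape time 8
(row=4, col=2): c = -0.3500 + -0.2880i → escape time 8
(row=5, col=0): c = -1.2800 + -0.6100i → escape time 3
(row=5, col=1): c = -0.8150 + -0.6100i → escape time 5
(row=5, col=2): c = -0.3500 + -0.6100i → escape time 8

Answer: 335
348
888
888
888
358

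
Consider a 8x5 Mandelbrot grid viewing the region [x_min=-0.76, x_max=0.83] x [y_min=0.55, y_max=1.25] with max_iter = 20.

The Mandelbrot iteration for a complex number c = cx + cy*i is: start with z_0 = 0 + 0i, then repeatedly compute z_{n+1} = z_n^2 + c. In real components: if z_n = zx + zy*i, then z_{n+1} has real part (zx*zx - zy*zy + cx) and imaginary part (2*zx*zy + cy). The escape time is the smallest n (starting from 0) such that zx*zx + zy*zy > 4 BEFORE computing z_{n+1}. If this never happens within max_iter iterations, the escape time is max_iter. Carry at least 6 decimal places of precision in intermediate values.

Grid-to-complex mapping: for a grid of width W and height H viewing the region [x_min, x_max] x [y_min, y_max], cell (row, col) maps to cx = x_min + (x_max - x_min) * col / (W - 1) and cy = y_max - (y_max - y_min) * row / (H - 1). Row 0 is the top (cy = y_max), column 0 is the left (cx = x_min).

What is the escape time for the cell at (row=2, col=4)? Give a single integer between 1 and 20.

z_0 = 0 + 0i, c = 0.1486 + 0.9000i
Iter 1: z = 0.1486 + 0.9000i, |z|^2 = 0.8321
Iter 2: z = -0.6394 + 1.1674i, |z|^2 = 1.7717
Iter 3: z = -0.8055 + -0.5928i, |z|^2 = 1.0003
Iter 4: z = 0.4461 + 1.8551i, |z|^2 = 3.6402
Iter 5: z = -3.0937 + 2.5549i, |z|^2 = 16.0986
Escaped at iteration 5

Answer: 5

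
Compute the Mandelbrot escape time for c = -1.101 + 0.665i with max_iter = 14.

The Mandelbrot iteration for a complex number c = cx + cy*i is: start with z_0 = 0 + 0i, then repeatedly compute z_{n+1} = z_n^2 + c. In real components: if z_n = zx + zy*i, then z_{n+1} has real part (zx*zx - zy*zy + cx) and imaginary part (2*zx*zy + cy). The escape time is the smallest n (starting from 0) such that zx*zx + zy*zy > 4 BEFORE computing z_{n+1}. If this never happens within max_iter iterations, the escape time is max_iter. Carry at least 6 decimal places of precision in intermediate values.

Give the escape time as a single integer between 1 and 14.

z_0 = 0 + 0i, c = -1.1010 + 0.6650i
Iter 1: z = -1.1010 + 0.6650i, |z|^2 = 1.6544
Iter 2: z = -0.3310 + -0.7993i, |z|^2 = 0.7485
Iter 3: z = -1.6304 + 1.1942i, |z|^2 = 4.0841
Escaped at iteration 3

Answer: 3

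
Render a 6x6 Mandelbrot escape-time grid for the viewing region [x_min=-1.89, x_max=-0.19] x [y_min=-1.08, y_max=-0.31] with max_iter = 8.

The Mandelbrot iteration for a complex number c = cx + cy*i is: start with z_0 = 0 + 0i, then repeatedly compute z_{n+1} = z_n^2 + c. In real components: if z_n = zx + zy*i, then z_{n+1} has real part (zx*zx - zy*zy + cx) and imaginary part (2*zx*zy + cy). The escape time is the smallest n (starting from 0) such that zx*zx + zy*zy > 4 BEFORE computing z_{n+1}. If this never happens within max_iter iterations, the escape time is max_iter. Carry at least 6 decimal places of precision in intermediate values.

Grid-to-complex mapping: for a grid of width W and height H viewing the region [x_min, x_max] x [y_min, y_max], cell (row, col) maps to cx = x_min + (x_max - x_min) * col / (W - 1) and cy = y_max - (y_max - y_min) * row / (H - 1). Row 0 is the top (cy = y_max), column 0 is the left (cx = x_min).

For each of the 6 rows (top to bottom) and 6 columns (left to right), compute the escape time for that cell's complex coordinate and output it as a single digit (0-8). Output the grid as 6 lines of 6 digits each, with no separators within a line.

(row=0, col=0): c = -1.8900 + -0.3100i → escape time 3
(row=0, col=1): c = -1.5500 + -0.3100i → escape time 4
(row=0, col=2): c = -1.2100 + -0.3100i → escape time 8
(row=0, col=3): c = -0.8700 + -0.3100i → escape time 8
(row=0, col=4): c = -0.5300 + -0.3100i → escape time 8
(row=0, col=5): c = -0.1900 + -0.3100i → escape time 8
(row=1, col=0): c = -1.8900 + -0.4640i → escape time 3
(row=1, col=1): c = -1.5500 + -0.4640i → escape time 3
(row=1, col=2): c = -1.2100 + -0.4640i → escape time 6
(row=1, col=3): c = -0.8700 + -0.4640i → escape time 6
(row=1, col=4): c = -0.5300 + -0.4640i → escape time 8
(row=1, col=5): c = -0.1900 + -0.4640i → escape time 8
(row=2, col=0): c = -1.8900 + -0.6180i → escape time 2
(row=2, col=1): c = -1.5500 + -0.6180i → escape time 3
(row=2, col=2): c = -1.2100 + -0.6180i → escape time 3
(row=2, col=3): c = -0.8700 + -0.6180i → escape time 5
(row=2, col=4): c = -0.5300 + -0.6180i → escape time 8
(row=2, col=5): c = -0.1900 + -0.6180i → escape time 8
(row=3, col=0): c = -1.8900 + -0.7720i → escape time 1
(row=3, col=1): c = -1.5500 + -0.7720i → escape time 3
(row=3, col=2): c = -1.2100 + -0.7720i → escape time 3
(row=3, col=3): c = -0.8700 + -0.7720i → escape time 4
(row=3, col=4): c = -0.5300 + -0.7720i → escape time 6
(row=3, col=5): c = -0.1900 + -0.7720i → escape time 8
(row=4, col=0): c = -1.8900 + -0.9260i → escape time 1
(row=4, col=1): c = -1.5500 + -0.9260i → escape time 3
(row=4, col=2): c = -1.2100 + -0.9260i → escape time 3
(row=4, col=3): c = -0.8700 + -0.9260i → escape time 3
(row=4, col=4): c = -0.5300 + -0.9260i → escape time 4
(row=4, col=5): c = -0.1900 + -0.9260i → escape time 8
(row=5, col=0): c = -1.8900 + -1.0800i → escape time 1
(row=5, col=1): c = -1.5500 + -1.0800i → escape time 2
(row=5, col=2): c = -1.2100 + -1.0800i → escape time 3
(row=5, col=3): c = -0.8700 + -1.0800i → escape time 3
(row=5, col=4): c = -0.5300 + -1.0800i → escape time 4
(row=5, col=5): c = -0.1900 + -1.0800i → escape time 8

Answer: 348888
336688
233588
133468
133348
123348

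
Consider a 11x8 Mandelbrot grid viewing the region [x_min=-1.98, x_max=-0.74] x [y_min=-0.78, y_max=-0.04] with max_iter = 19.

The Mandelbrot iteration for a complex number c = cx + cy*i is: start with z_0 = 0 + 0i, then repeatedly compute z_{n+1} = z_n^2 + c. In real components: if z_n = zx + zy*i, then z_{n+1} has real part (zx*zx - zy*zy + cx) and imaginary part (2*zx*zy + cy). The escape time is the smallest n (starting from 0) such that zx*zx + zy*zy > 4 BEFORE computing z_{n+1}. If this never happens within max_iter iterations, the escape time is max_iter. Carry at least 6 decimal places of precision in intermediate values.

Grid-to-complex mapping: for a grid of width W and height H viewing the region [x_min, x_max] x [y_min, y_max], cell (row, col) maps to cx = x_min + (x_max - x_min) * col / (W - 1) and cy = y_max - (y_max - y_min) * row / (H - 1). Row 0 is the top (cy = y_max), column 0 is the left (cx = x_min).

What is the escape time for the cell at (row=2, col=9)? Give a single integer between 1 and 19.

Answer: 19

Derivation:
z_0 = 0 + 0i, c = -0.8640 + -0.2514i
Iter 1: z = -0.8640 + -0.2514i, |z|^2 = 0.8097
Iter 2: z = -0.1807 + 0.1830i, |z|^2 = 0.0662
Iter 3: z = -0.8648 + -0.3176i, |z|^2 = 0.8488
Iter 4: z = -0.2169 + 0.2979i, |z|^2 = 0.1358
Iter 5: z = -0.9057 + -0.3807i, |z|^2 = 0.9652
Iter 6: z = -0.1886 + 0.4381i, |z|^2 = 0.2275
Iter 7: z = -1.0203 + -0.4167i, |z|^2 = 1.2147
Iter 8: z = 0.0035 + 0.5989i, |z|^2 = 0.3587
Iter 9: z = -1.2227 + -0.2473i, |z|^2 = 1.5561
Iter 10: z = 0.5698 + 0.3532i, |z|^2 = 0.4495
Iter 11: z = -0.6640 + 0.1511i, |z|^2 = 0.4638
Iter 12: z = -0.4459 + -0.4522i, |z|^2 = 0.4033
Iter 13: z = -0.8696 + 0.1518i, |z|^2 = 0.7793
Iter 14: z = -0.1308 + -0.5154i, |z|^2 = 0.2828
Iter 15: z = -1.1126 + -0.1166i, |z|^2 = 1.2514
Iter 16: z = 0.3602 + 0.0080i, |z|^2 = 0.1298
Iter 17: z = -0.7343 + -0.2457i, |z|^2 = 0.5996
Iter 18: z = -0.3851 + 0.1093i, |z|^2 = 0.1603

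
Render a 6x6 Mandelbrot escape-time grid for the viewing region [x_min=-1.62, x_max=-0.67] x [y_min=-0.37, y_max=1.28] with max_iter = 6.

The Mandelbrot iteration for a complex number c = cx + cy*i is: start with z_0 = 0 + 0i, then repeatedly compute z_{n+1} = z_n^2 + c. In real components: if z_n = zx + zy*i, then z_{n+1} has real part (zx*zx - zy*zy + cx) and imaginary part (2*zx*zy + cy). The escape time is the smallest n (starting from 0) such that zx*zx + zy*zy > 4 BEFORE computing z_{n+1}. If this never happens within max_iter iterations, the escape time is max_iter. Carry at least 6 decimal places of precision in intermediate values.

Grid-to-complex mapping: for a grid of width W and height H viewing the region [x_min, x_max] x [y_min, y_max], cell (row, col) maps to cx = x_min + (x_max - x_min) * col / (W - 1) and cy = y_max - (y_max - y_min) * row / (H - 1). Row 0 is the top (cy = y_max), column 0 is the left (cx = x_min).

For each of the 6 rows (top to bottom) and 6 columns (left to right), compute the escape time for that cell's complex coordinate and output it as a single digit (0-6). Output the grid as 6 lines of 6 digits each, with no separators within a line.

Answer: 122233
233334
333456
456666
666666
456666

Derivation:
(row=0, col=0): c = -1.6200 + 1.2800i → escape time 1
(row=0, col=1): c = -1.4300 + 1.2800i → escape time 2
(row=0, col=2): c = -1.2400 + 1.2800i → escape time 2
(row=0, col=3): c = -1.0500 + 1.2800i → escape time 2
(row=0, col=4): c = -0.8600 + 1.2800i → escape time 3
(row=0, col=5): c = -0.6700 + 1.2800i → escape time 3
(row=1, col=0): c = -1.6200 + 0.9500i → escape time 2
(row=1, col=1): c = -1.4300 + 0.9500i → escape time 3
(row=1, col=2): c = -1.2400 + 0.9500i → escape time 3
(row=1, col=3): c = -1.0500 + 0.9500i → escape time 3
(row=1, col=4): c = -0.8600 + 0.9500i → escape time 3
(row=1, col=5): c = -0.6700 + 0.9500i → escape time 4
(row=2, col=0): c = -1.6200 + 0.6200i → escape time 3
(row=2, col=1): c = -1.4300 + 0.6200i → escape time 3
(row=2, col=2): c = -1.2400 + 0.6200i → escape time 3
(row=2, col=3): c = -1.0500 + 0.6200i → escape time 4
(row=2, col=4): c = -0.8600 + 0.6200i → escape time 5
(row=2, col=5): c = -0.6700 + 0.6200i → escape time 6
(row=3, col=0): c = -1.6200 + 0.2900i → escape time 4
(row=3, col=1): c = -1.4300 + 0.2900i → escape time 5
(row=3, col=2): c = -1.2400 + 0.2900i → escape time 6
(row=3, col=3): c = -1.0500 + 0.2900i → escape time 6
(row=3, col=4): c = -0.8600 + 0.2900i → escape time 6
(row=3, col=5): c = -0.6700 + 0.2900i → escape time 6
(row=4, col=0): c = -1.6200 + -0.0400i → escape time 6
(row=4, col=1): c = -1.4300 + -0.0400i → escape time 6
(row=4, col=2): c = -1.2400 + -0.0400i → escape time 6
(row=4, col=3): c = -1.0500 + -0.0400i → escape time 6
(row=4, col=4): c = -0.8600 + -0.0400i → escape time 6
(row=4, col=5): c = -0.6700 + -0.0400i → escape time 6
(row=5, col=0): c = -1.6200 + -0.3700i → escape time 4
(row=5, col=1): c = -1.4300 + -0.3700i → escape time 5
(row=5, col=2): c = -1.2400 + -0.3700i → escape time 6
(row=5, col=3): c = -1.0500 + -0.3700i → escape time 6
(row=5, col=4): c = -0.8600 + -0.3700i → escape time 6
(row=5, col=5): c = -0.6700 + -0.3700i → escape time 6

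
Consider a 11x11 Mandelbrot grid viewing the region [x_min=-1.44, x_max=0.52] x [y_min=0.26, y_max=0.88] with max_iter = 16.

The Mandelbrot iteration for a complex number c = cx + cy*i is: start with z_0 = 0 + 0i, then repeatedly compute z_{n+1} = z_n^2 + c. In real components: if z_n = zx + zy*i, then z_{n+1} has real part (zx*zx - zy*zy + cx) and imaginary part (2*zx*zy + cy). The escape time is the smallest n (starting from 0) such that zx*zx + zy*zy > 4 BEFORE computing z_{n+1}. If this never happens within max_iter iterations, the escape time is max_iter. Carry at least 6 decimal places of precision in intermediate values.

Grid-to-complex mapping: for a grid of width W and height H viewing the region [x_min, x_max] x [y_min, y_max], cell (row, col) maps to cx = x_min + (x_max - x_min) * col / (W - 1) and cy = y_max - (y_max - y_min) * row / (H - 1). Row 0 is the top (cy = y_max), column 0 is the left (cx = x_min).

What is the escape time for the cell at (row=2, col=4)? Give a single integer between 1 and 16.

Answer: 4

Derivation:
z_0 = 0 + 0i, c = -0.6560 + 0.7560i
Iter 1: z = -0.6560 + 0.7560i, |z|^2 = 1.0019
Iter 2: z = -0.7972 + -0.2359i, |z|^2 = 0.6912
Iter 3: z = -0.0761 + 1.1321i, |z|^2 = 1.2874
Iter 4: z = -1.9318 + 0.5837i, |z|^2 = 4.0725
Escaped at iteration 4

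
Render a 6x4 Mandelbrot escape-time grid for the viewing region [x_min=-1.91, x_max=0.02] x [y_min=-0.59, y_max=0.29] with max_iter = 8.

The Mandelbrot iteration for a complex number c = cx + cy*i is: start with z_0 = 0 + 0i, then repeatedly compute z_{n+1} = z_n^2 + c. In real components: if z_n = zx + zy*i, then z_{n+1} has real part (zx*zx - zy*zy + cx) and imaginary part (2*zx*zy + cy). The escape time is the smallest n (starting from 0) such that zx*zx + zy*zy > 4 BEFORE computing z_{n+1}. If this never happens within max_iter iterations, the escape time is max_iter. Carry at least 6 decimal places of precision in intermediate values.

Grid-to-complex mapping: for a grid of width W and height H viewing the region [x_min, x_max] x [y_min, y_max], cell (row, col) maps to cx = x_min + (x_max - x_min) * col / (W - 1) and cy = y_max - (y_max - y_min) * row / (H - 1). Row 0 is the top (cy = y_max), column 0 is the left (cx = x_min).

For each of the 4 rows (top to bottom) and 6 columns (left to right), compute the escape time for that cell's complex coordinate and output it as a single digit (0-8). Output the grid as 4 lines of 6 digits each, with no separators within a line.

(row=0, col=0): c = -1.9100 + 0.2900i → escape time 3
(row=0, col=1): c = -1.5240 + 0.2900i → escape time 5
(row=0, col=2): c = -1.1380 + 0.2900i → escape time 8
(row=0, col=3): c = -0.7520 + 0.2900i → escape time 8
(row=0, col=4): c = -0.3660 + 0.2900i → escape time 8
(row=0, col=5): c = 0.0200 + 0.2900i → escape time 8
(row=1, col=0): c = -1.9100 + -0.0033i → escape time 8
(row=1, col=1): c = -1.5240 + -0.0033i → escape time 8
(row=1, col=2): c = -1.1380 + -0.0033i → escape time 8
(row=1, col=3): c = -0.7520 + -0.0033i → escape time 8
(row=1, col=4): c = -0.3660 + -0.0033i → escape time 8
(row=1, col=5): c = 0.0200 + -0.0033i → escape time 8
(row=2, col=0): c = -1.9100 + -0.2967i → escape time 3
(row=2, col=1): c = -1.5240 + -0.2967i → escape time 5
(row=2, col=2): c = -1.1380 + -0.2967i → escape time 8
(row=2, col=3): c = -0.7520 + -0.2967i → escape time 8
(row=2, col=4): c = -0.3660 + -0.2967i → escape time 8
(row=2, col=5): c = 0.0200 + -0.2967i → escape time 8
(row=3, col=0): c = -1.9100 + -0.5900i → escape time 2
(row=3, col=1): c = -1.5240 + -0.5900i → escape time 3
(row=3, col=2): c = -1.1380 + -0.5900i → escape time 4
(row=3, col=3): c = -0.7520 + -0.5900i → escape time 6
(row=3, col=4): c = -0.3660 + -0.5900i → escape time 8
(row=3, col=5): c = 0.0200 + -0.5900i → escape time 8

Answer: 358888
888888
358888
234688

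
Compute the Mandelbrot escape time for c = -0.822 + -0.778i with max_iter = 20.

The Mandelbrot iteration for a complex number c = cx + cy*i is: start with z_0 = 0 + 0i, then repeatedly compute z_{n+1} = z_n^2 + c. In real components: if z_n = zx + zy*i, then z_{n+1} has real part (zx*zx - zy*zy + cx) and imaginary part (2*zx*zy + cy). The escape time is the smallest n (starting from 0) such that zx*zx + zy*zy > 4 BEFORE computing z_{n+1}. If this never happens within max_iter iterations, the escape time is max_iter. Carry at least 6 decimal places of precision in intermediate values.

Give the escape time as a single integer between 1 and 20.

z_0 = 0 + 0i, c = -0.8220 + -0.7780i
Iter 1: z = -0.8220 + -0.7780i, |z|^2 = 1.2810
Iter 2: z = -0.7516 + 0.5010i, |z|^2 = 0.8159
Iter 3: z = -0.5081 + -1.5312i, |z|^2 = 2.6026
Iter 4: z = -2.9082 + 0.7780i, |z|^2 = 9.0631
Escaped at iteration 4

Answer: 4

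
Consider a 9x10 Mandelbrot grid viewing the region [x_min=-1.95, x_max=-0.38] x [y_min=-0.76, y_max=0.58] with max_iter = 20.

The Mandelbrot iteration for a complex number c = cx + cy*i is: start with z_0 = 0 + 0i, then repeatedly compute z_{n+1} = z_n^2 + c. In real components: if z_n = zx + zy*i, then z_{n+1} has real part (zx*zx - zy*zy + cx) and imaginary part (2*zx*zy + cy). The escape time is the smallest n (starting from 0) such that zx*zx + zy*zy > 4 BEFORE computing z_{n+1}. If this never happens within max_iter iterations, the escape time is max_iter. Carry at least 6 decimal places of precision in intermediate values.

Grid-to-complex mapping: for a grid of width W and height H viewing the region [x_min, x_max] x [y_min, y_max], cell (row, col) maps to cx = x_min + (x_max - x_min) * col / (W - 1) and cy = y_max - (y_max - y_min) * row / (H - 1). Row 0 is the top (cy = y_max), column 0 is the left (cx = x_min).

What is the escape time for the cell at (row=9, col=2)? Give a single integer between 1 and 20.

z_0 = 0 + 0i, c = -1.5575 + -0.7600i
Iter 1: z = -1.5575 + -0.7600i, |z|^2 = 3.0034
Iter 2: z = 0.2907 + 1.6074i, |z|^2 = 2.6682
Iter 3: z = -4.0567 + 0.1746i, |z|^2 = 16.4875
Escaped at iteration 3

Answer: 3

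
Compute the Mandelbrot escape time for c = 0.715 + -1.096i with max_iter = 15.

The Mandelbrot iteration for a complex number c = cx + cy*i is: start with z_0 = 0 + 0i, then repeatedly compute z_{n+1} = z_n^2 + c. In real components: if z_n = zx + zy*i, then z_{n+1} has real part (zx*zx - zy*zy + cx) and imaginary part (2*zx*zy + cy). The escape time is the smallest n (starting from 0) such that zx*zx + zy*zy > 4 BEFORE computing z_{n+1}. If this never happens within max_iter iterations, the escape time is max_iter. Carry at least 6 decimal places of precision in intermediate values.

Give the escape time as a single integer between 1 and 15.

Answer: 2

Derivation:
z_0 = 0 + 0i, c = 0.7150 + -1.0960i
Iter 1: z = 0.7150 + -1.0960i, |z|^2 = 1.7124
Iter 2: z = 0.0250 + -2.6633i, |z|^2 = 7.0937
Escaped at iteration 2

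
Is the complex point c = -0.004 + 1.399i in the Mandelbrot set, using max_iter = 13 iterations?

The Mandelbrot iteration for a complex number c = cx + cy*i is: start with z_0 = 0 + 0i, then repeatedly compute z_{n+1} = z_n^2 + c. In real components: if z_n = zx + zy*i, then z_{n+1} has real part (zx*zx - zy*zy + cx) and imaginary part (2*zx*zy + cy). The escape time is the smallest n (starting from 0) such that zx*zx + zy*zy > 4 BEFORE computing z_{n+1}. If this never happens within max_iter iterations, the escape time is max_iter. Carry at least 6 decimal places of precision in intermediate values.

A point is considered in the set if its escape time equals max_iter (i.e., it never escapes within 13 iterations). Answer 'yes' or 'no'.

z_0 = 0 + 0i, c = -0.0040 + 1.3990i
Iter 1: z = -0.0040 + 1.3990i, |z|^2 = 1.9572
Iter 2: z = -1.9612 + 1.3878i, |z|^2 = 5.7723
Escaped at iteration 2

Answer: no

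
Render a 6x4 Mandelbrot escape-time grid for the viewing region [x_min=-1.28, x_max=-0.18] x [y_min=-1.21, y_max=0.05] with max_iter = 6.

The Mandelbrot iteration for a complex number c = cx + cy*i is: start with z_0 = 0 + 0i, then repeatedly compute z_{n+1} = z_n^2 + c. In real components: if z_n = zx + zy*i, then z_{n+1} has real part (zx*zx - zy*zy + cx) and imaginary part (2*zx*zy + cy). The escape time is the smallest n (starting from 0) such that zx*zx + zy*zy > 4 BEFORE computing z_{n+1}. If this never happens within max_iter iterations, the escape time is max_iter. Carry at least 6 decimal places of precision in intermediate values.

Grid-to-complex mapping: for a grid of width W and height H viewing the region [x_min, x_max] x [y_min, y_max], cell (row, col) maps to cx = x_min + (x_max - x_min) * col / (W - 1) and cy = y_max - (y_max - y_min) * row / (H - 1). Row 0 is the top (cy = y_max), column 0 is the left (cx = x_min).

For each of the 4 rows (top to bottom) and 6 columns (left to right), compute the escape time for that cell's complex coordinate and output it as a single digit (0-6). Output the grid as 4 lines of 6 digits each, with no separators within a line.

(row=0, col=0): c = -1.2800 + 0.0500i → escape time 6
(row=0, col=1): c = -1.0600 + 0.0500i → escape time 6
(row=0, col=2): c = -0.8400 + 0.0500i → escape time 6
(row=0, col=3): c = -0.6200 + 0.0500i → escape time 6
(row=0, col=4): c = -0.4000 + 0.0500i → escape time 6
(row=0, col=5): c = -0.1800 + 0.0500i → escape time 6
(row=1, col=0): c = -1.2800 + -0.3700i → escape time 6
(row=1, col=1): c = -1.0600 + -0.3700i → escape time 6
(row=1, col=2): c = -0.8400 + -0.3700i → escape time 6
(row=1, col=3): c = -0.6200 + -0.3700i → escape time 6
(row=1, col=4): c = -0.4000 + -0.3700i → escape time 6
(row=1, col=5): c = -0.1800 + -0.3700i → escape time 6
(row=2, col=0): c = -1.2800 + -0.7900i → escape time 3
(row=2, col=1): c = -1.0600 + -0.7900i → escape time 3
(row=2, col=2): c = -0.8400 + -0.7900i → escape time 4
(row=2, col=3): c = -0.6200 + -0.7900i → escape time 4
(row=2, col=4): c = -0.4000 + -0.7900i → escape time 6
(row=2, col=5): c = -0.1800 + -0.7900i → escape time 6
(row=3, col=0): c = -1.2800 + -1.2100i → escape time 2
(row=3, col=1): c = -1.0600 + -1.2100i → escape time 3
(row=3, col=2): c = -0.8400 + -1.2100i → escape time 3
(row=3, col=3): c = -0.6200 + -1.2100i → escape time 3
(row=3, col=4): c = -0.4000 + -1.2100i → escape time 3
(row=3, col=5): c = -0.1800 + -1.2100i → escape time 3

Answer: 666666
666666
334466
233333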